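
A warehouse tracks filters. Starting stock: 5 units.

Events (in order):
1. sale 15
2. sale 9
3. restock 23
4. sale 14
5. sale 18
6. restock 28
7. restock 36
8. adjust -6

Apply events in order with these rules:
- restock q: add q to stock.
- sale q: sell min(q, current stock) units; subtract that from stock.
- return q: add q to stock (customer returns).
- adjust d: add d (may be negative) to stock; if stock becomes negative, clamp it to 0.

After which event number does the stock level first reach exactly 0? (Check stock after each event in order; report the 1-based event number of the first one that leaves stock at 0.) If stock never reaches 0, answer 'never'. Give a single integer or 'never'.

Answer: 1

Derivation:
Processing events:
Start: stock = 5
  Event 1 (sale 15): sell min(15,5)=5. stock: 5 - 5 = 0. total_sold = 5
  Event 2 (sale 9): sell min(9,0)=0. stock: 0 - 0 = 0. total_sold = 5
  Event 3 (restock 23): 0 + 23 = 23
  Event 4 (sale 14): sell min(14,23)=14. stock: 23 - 14 = 9. total_sold = 19
  Event 5 (sale 18): sell min(18,9)=9. stock: 9 - 9 = 0. total_sold = 28
  Event 6 (restock 28): 0 + 28 = 28
  Event 7 (restock 36): 28 + 36 = 64
  Event 8 (adjust -6): 64 + -6 = 58
Final: stock = 58, total_sold = 28

First zero at event 1.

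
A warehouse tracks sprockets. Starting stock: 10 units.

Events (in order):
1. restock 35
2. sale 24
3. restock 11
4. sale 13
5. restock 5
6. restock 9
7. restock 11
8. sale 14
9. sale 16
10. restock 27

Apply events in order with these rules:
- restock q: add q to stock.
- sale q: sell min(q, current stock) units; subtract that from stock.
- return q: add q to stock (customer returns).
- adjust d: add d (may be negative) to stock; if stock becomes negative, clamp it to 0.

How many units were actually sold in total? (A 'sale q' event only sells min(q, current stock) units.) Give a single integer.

Answer: 67

Derivation:
Processing events:
Start: stock = 10
  Event 1 (restock 35): 10 + 35 = 45
  Event 2 (sale 24): sell min(24,45)=24. stock: 45 - 24 = 21. total_sold = 24
  Event 3 (restock 11): 21 + 11 = 32
  Event 4 (sale 13): sell min(13,32)=13. stock: 32 - 13 = 19. total_sold = 37
  Event 5 (restock 5): 19 + 5 = 24
  Event 6 (restock 9): 24 + 9 = 33
  Event 7 (restock 11): 33 + 11 = 44
  Event 8 (sale 14): sell min(14,44)=14. stock: 44 - 14 = 30. total_sold = 51
  Event 9 (sale 16): sell min(16,30)=16. stock: 30 - 16 = 14. total_sold = 67
  Event 10 (restock 27): 14 + 27 = 41
Final: stock = 41, total_sold = 67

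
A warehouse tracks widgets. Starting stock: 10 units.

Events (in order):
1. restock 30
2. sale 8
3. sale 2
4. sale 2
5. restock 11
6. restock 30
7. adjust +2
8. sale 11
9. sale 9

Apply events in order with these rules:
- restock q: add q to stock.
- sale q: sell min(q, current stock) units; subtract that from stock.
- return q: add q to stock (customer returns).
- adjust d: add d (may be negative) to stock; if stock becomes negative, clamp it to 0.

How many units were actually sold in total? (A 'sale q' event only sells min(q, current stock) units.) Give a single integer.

Processing events:
Start: stock = 10
  Event 1 (restock 30): 10 + 30 = 40
  Event 2 (sale 8): sell min(8,40)=8. stock: 40 - 8 = 32. total_sold = 8
  Event 3 (sale 2): sell min(2,32)=2. stock: 32 - 2 = 30. total_sold = 10
  Event 4 (sale 2): sell min(2,30)=2. stock: 30 - 2 = 28. total_sold = 12
  Event 5 (restock 11): 28 + 11 = 39
  Event 6 (restock 30): 39 + 30 = 69
  Event 7 (adjust +2): 69 + 2 = 71
  Event 8 (sale 11): sell min(11,71)=11. stock: 71 - 11 = 60. total_sold = 23
  Event 9 (sale 9): sell min(9,60)=9. stock: 60 - 9 = 51. total_sold = 32
Final: stock = 51, total_sold = 32

Answer: 32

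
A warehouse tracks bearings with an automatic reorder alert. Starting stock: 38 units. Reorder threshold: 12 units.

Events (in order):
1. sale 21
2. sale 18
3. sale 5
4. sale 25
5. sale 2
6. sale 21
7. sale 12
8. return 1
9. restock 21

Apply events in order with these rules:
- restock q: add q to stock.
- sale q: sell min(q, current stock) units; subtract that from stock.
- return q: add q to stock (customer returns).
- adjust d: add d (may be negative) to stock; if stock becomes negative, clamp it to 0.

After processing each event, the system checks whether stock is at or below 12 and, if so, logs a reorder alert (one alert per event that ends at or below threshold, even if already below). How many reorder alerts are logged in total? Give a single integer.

Answer: 7

Derivation:
Processing events:
Start: stock = 38
  Event 1 (sale 21): sell min(21,38)=21. stock: 38 - 21 = 17. total_sold = 21
  Event 2 (sale 18): sell min(18,17)=17. stock: 17 - 17 = 0. total_sold = 38
  Event 3 (sale 5): sell min(5,0)=0. stock: 0 - 0 = 0. total_sold = 38
  Event 4 (sale 25): sell min(25,0)=0. stock: 0 - 0 = 0. total_sold = 38
  Event 5 (sale 2): sell min(2,0)=0. stock: 0 - 0 = 0. total_sold = 38
  Event 6 (sale 21): sell min(21,0)=0. stock: 0 - 0 = 0. total_sold = 38
  Event 7 (sale 12): sell min(12,0)=0. stock: 0 - 0 = 0. total_sold = 38
  Event 8 (return 1): 0 + 1 = 1
  Event 9 (restock 21): 1 + 21 = 22
Final: stock = 22, total_sold = 38

Checking against threshold 12:
  After event 1: stock=17 > 12
  After event 2: stock=0 <= 12 -> ALERT
  After event 3: stock=0 <= 12 -> ALERT
  After event 4: stock=0 <= 12 -> ALERT
  After event 5: stock=0 <= 12 -> ALERT
  After event 6: stock=0 <= 12 -> ALERT
  After event 7: stock=0 <= 12 -> ALERT
  After event 8: stock=1 <= 12 -> ALERT
  After event 9: stock=22 > 12
Alert events: [2, 3, 4, 5, 6, 7, 8]. Count = 7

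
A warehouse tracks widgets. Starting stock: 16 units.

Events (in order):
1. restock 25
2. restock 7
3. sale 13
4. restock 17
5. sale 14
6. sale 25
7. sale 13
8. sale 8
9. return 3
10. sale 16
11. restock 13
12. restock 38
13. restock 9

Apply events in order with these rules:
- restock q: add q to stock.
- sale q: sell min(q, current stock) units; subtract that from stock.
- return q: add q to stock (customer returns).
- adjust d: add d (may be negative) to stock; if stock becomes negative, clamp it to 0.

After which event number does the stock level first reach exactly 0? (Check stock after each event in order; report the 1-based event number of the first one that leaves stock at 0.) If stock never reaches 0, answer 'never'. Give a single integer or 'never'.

Processing events:
Start: stock = 16
  Event 1 (restock 25): 16 + 25 = 41
  Event 2 (restock 7): 41 + 7 = 48
  Event 3 (sale 13): sell min(13,48)=13. stock: 48 - 13 = 35. total_sold = 13
  Event 4 (restock 17): 35 + 17 = 52
  Event 5 (sale 14): sell min(14,52)=14. stock: 52 - 14 = 38. total_sold = 27
  Event 6 (sale 25): sell min(25,38)=25. stock: 38 - 25 = 13. total_sold = 52
  Event 7 (sale 13): sell min(13,13)=13. stock: 13 - 13 = 0. total_sold = 65
  Event 8 (sale 8): sell min(8,0)=0. stock: 0 - 0 = 0. total_sold = 65
  Event 9 (return 3): 0 + 3 = 3
  Event 10 (sale 16): sell min(16,3)=3. stock: 3 - 3 = 0. total_sold = 68
  Event 11 (restock 13): 0 + 13 = 13
  Event 12 (restock 38): 13 + 38 = 51
  Event 13 (restock 9): 51 + 9 = 60
Final: stock = 60, total_sold = 68

First zero at event 7.

Answer: 7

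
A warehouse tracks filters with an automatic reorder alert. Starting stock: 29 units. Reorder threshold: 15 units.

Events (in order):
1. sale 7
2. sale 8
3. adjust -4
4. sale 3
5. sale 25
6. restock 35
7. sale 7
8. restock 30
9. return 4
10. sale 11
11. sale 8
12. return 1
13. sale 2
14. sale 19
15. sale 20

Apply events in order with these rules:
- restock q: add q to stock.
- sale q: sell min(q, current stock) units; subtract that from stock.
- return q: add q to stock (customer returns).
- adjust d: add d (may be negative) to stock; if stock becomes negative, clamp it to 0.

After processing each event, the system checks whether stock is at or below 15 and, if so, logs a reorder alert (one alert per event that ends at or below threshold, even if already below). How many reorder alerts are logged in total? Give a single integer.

Processing events:
Start: stock = 29
  Event 1 (sale 7): sell min(7,29)=7. stock: 29 - 7 = 22. total_sold = 7
  Event 2 (sale 8): sell min(8,22)=8. stock: 22 - 8 = 14. total_sold = 15
  Event 3 (adjust -4): 14 + -4 = 10
  Event 4 (sale 3): sell min(3,10)=3. stock: 10 - 3 = 7. total_sold = 18
  Event 5 (sale 25): sell min(25,7)=7. stock: 7 - 7 = 0. total_sold = 25
  Event 6 (restock 35): 0 + 35 = 35
  Event 7 (sale 7): sell min(7,35)=7. stock: 35 - 7 = 28. total_sold = 32
  Event 8 (restock 30): 28 + 30 = 58
  Event 9 (return 4): 58 + 4 = 62
  Event 10 (sale 11): sell min(11,62)=11. stock: 62 - 11 = 51. total_sold = 43
  Event 11 (sale 8): sell min(8,51)=8. stock: 51 - 8 = 43. total_sold = 51
  Event 12 (return 1): 43 + 1 = 44
  Event 13 (sale 2): sell min(2,44)=2. stock: 44 - 2 = 42. total_sold = 53
  Event 14 (sale 19): sell min(19,42)=19. stock: 42 - 19 = 23. total_sold = 72
  Event 15 (sale 20): sell min(20,23)=20. stock: 23 - 20 = 3. total_sold = 92
Final: stock = 3, total_sold = 92

Checking against threshold 15:
  After event 1: stock=22 > 15
  After event 2: stock=14 <= 15 -> ALERT
  After event 3: stock=10 <= 15 -> ALERT
  After event 4: stock=7 <= 15 -> ALERT
  After event 5: stock=0 <= 15 -> ALERT
  After event 6: stock=35 > 15
  After event 7: stock=28 > 15
  After event 8: stock=58 > 15
  After event 9: stock=62 > 15
  After event 10: stock=51 > 15
  After event 11: stock=43 > 15
  After event 12: stock=44 > 15
  After event 13: stock=42 > 15
  After event 14: stock=23 > 15
  After event 15: stock=3 <= 15 -> ALERT
Alert events: [2, 3, 4, 5, 15]. Count = 5

Answer: 5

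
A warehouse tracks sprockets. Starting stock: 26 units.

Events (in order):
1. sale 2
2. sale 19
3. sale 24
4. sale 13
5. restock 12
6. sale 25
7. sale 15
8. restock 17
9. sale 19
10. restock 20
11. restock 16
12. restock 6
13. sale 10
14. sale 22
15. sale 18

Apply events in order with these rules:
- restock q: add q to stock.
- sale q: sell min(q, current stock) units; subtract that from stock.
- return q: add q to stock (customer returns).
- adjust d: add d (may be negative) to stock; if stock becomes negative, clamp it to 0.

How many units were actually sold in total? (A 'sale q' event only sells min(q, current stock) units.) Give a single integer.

Answer: 97

Derivation:
Processing events:
Start: stock = 26
  Event 1 (sale 2): sell min(2,26)=2. stock: 26 - 2 = 24. total_sold = 2
  Event 2 (sale 19): sell min(19,24)=19. stock: 24 - 19 = 5. total_sold = 21
  Event 3 (sale 24): sell min(24,5)=5. stock: 5 - 5 = 0. total_sold = 26
  Event 4 (sale 13): sell min(13,0)=0. stock: 0 - 0 = 0. total_sold = 26
  Event 5 (restock 12): 0 + 12 = 12
  Event 6 (sale 25): sell min(25,12)=12. stock: 12 - 12 = 0. total_sold = 38
  Event 7 (sale 15): sell min(15,0)=0. stock: 0 - 0 = 0. total_sold = 38
  Event 8 (restock 17): 0 + 17 = 17
  Event 9 (sale 19): sell min(19,17)=17. stock: 17 - 17 = 0. total_sold = 55
  Event 10 (restock 20): 0 + 20 = 20
  Event 11 (restock 16): 20 + 16 = 36
  Event 12 (restock 6): 36 + 6 = 42
  Event 13 (sale 10): sell min(10,42)=10. stock: 42 - 10 = 32. total_sold = 65
  Event 14 (sale 22): sell min(22,32)=22. stock: 32 - 22 = 10. total_sold = 87
  Event 15 (sale 18): sell min(18,10)=10. stock: 10 - 10 = 0. total_sold = 97
Final: stock = 0, total_sold = 97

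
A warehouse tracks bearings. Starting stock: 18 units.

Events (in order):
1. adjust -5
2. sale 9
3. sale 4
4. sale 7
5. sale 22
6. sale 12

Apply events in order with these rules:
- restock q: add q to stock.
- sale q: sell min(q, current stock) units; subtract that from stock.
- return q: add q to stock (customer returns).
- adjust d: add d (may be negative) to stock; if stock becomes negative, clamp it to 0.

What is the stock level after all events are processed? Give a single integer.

Answer: 0

Derivation:
Processing events:
Start: stock = 18
  Event 1 (adjust -5): 18 + -5 = 13
  Event 2 (sale 9): sell min(9,13)=9. stock: 13 - 9 = 4. total_sold = 9
  Event 3 (sale 4): sell min(4,4)=4. stock: 4 - 4 = 0. total_sold = 13
  Event 4 (sale 7): sell min(7,0)=0. stock: 0 - 0 = 0. total_sold = 13
  Event 5 (sale 22): sell min(22,0)=0. stock: 0 - 0 = 0. total_sold = 13
  Event 6 (sale 12): sell min(12,0)=0. stock: 0 - 0 = 0. total_sold = 13
Final: stock = 0, total_sold = 13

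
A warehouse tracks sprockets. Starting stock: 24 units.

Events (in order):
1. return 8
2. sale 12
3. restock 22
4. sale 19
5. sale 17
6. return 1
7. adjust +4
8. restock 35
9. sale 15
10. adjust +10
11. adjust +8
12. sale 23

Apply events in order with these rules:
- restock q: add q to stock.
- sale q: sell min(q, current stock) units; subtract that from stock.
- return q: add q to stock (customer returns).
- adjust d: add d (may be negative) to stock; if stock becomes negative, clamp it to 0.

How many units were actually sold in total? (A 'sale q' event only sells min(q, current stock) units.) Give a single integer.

Processing events:
Start: stock = 24
  Event 1 (return 8): 24 + 8 = 32
  Event 2 (sale 12): sell min(12,32)=12. stock: 32 - 12 = 20. total_sold = 12
  Event 3 (restock 22): 20 + 22 = 42
  Event 4 (sale 19): sell min(19,42)=19. stock: 42 - 19 = 23. total_sold = 31
  Event 5 (sale 17): sell min(17,23)=17. stock: 23 - 17 = 6. total_sold = 48
  Event 6 (return 1): 6 + 1 = 7
  Event 7 (adjust +4): 7 + 4 = 11
  Event 8 (restock 35): 11 + 35 = 46
  Event 9 (sale 15): sell min(15,46)=15. stock: 46 - 15 = 31. total_sold = 63
  Event 10 (adjust +10): 31 + 10 = 41
  Event 11 (adjust +8): 41 + 8 = 49
  Event 12 (sale 23): sell min(23,49)=23. stock: 49 - 23 = 26. total_sold = 86
Final: stock = 26, total_sold = 86

Answer: 86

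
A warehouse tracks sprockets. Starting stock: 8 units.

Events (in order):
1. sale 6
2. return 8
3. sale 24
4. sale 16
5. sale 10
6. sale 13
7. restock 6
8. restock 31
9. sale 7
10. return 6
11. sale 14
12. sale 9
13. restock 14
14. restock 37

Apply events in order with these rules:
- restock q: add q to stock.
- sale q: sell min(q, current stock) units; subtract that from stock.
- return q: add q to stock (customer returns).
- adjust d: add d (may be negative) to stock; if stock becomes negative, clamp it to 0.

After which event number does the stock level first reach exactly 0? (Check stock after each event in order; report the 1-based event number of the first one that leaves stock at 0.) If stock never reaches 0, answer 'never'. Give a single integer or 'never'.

Processing events:
Start: stock = 8
  Event 1 (sale 6): sell min(6,8)=6. stock: 8 - 6 = 2. total_sold = 6
  Event 2 (return 8): 2 + 8 = 10
  Event 3 (sale 24): sell min(24,10)=10. stock: 10 - 10 = 0. total_sold = 16
  Event 4 (sale 16): sell min(16,0)=0. stock: 0 - 0 = 0. total_sold = 16
  Event 5 (sale 10): sell min(10,0)=0. stock: 0 - 0 = 0. total_sold = 16
  Event 6 (sale 13): sell min(13,0)=0. stock: 0 - 0 = 0. total_sold = 16
  Event 7 (restock 6): 0 + 6 = 6
  Event 8 (restock 31): 6 + 31 = 37
  Event 9 (sale 7): sell min(7,37)=7. stock: 37 - 7 = 30. total_sold = 23
  Event 10 (return 6): 30 + 6 = 36
  Event 11 (sale 14): sell min(14,36)=14. stock: 36 - 14 = 22. total_sold = 37
  Event 12 (sale 9): sell min(9,22)=9. stock: 22 - 9 = 13. total_sold = 46
  Event 13 (restock 14): 13 + 14 = 27
  Event 14 (restock 37): 27 + 37 = 64
Final: stock = 64, total_sold = 46

First zero at event 3.

Answer: 3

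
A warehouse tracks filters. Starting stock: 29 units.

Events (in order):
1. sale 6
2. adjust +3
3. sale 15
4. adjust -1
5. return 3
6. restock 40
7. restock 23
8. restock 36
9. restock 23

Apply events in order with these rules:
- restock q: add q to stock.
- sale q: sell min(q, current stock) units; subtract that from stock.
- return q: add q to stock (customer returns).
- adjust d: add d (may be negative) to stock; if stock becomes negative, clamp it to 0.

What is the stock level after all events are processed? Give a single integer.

Processing events:
Start: stock = 29
  Event 1 (sale 6): sell min(6,29)=6. stock: 29 - 6 = 23. total_sold = 6
  Event 2 (adjust +3): 23 + 3 = 26
  Event 3 (sale 15): sell min(15,26)=15. stock: 26 - 15 = 11. total_sold = 21
  Event 4 (adjust -1): 11 + -1 = 10
  Event 5 (return 3): 10 + 3 = 13
  Event 6 (restock 40): 13 + 40 = 53
  Event 7 (restock 23): 53 + 23 = 76
  Event 8 (restock 36): 76 + 36 = 112
  Event 9 (restock 23): 112 + 23 = 135
Final: stock = 135, total_sold = 21

Answer: 135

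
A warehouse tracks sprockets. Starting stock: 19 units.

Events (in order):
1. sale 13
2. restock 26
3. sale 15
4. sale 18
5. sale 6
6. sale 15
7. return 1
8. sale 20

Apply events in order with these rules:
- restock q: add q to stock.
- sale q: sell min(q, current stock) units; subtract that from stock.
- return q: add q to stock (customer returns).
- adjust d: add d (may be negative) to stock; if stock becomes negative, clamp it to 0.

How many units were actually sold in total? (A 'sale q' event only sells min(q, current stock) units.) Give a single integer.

Processing events:
Start: stock = 19
  Event 1 (sale 13): sell min(13,19)=13. stock: 19 - 13 = 6. total_sold = 13
  Event 2 (restock 26): 6 + 26 = 32
  Event 3 (sale 15): sell min(15,32)=15. stock: 32 - 15 = 17. total_sold = 28
  Event 4 (sale 18): sell min(18,17)=17. stock: 17 - 17 = 0. total_sold = 45
  Event 5 (sale 6): sell min(6,0)=0. stock: 0 - 0 = 0. total_sold = 45
  Event 6 (sale 15): sell min(15,0)=0. stock: 0 - 0 = 0. total_sold = 45
  Event 7 (return 1): 0 + 1 = 1
  Event 8 (sale 20): sell min(20,1)=1. stock: 1 - 1 = 0. total_sold = 46
Final: stock = 0, total_sold = 46

Answer: 46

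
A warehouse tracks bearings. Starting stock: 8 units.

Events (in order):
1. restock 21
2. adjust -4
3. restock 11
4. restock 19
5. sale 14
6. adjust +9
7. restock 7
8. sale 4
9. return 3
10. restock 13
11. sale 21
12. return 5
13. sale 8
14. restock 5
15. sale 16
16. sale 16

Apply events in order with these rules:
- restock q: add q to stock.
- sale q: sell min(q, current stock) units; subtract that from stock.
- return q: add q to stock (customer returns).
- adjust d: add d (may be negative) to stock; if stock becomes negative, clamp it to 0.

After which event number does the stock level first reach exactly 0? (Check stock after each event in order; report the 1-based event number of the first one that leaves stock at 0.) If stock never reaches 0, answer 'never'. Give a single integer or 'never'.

Processing events:
Start: stock = 8
  Event 1 (restock 21): 8 + 21 = 29
  Event 2 (adjust -4): 29 + -4 = 25
  Event 3 (restock 11): 25 + 11 = 36
  Event 4 (restock 19): 36 + 19 = 55
  Event 5 (sale 14): sell min(14,55)=14. stock: 55 - 14 = 41. total_sold = 14
  Event 6 (adjust +9): 41 + 9 = 50
  Event 7 (restock 7): 50 + 7 = 57
  Event 8 (sale 4): sell min(4,57)=4. stock: 57 - 4 = 53. total_sold = 18
  Event 9 (return 3): 53 + 3 = 56
  Event 10 (restock 13): 56 + 13 = 69
  Event 11 (sale 21): sell min(21,69)=21. stock: 69 - 21 = 48. total_sold = 39
  Event 12 (return 5): 48 + 5 = 53
  Event 13 (sale 8): sell min(8,53)=8. stock: 53 - 8 = 45. total_sold = 47
  Event 14 (restock 5): 45 + 5 = 50
  Event 15 (sale 16): sell min(16,50)=16. stock: 50 - 16 = 34. total_sold = 63
  Event 16 (sale 16): sell min(16,34)=16. stock: 34 - 16 = 18. total_sold = 79
Final: stock = 18, total_sold = 79

Stock never reaches 0.

Answer: never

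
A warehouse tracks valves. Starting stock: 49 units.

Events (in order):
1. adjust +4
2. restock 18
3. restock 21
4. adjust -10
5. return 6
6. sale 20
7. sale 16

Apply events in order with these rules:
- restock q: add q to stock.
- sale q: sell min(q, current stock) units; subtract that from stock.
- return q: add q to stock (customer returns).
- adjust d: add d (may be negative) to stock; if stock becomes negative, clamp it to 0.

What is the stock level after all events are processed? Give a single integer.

Processing events:
Start: stock = 49
  Event 1 (adjust +4): 49 + 4 = 53
  Event 2 (restock 18): 53 + 18 = 71
  Event 3 (restock 21): 71 + 21 = 92
  Event 4 (adjust -10): 92 + -10 = 82
  Event 5 (return 6): 82 + 6 = 88
  Event 6 (sale 20): sell min(20,88)=20. stock: 88 - 20 = 68. total_sold = 20
  Event 7 (sale 16): sell min(16,68)=16. stock: 68 - 16 = 52. total_sold = 36
Final: stock = 52, total_sold = 36

Answer: 52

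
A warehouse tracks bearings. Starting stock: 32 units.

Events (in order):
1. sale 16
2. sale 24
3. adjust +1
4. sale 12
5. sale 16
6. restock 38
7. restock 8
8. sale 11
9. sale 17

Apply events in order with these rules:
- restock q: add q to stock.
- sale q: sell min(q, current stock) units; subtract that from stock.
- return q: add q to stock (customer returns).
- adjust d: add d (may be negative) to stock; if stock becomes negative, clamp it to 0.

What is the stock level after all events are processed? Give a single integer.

Processing events:
Start: stock = 32
  Event 1 (sale 16): sell min(16,32)=16. stock: 32 - 16 = 16. total_sold = 16
  Event 2 (sale 24): sell min(24,16)=16. stock: 16 - 16 = 0. total_sold = 32
  Event 3 (adjust +1): 0 + 1 = 1
  Event 4 (sale 12): sell min(12,1)=1. stock: 1 - 1 = 0. total_sold = 33
  Event 5 (sale 16): sell min(16,0)=0. stock: 0 - 0 = 0. total_sold = 33
  Event 6 (restock 38): 0 + 38 = 38
  Event 7 (restock 8): 38 + 8 = 46
  Event 8 (sale 11): sell min(11,46)=11. stock: 46 - 11 = 35. total_sold = 44
  Event 9 (sale 17): sell min(17,35)=17. stock: 35 - 17 = 18. total_sold = 61
Final: stock = 18, total_sold = 61

Answer: 18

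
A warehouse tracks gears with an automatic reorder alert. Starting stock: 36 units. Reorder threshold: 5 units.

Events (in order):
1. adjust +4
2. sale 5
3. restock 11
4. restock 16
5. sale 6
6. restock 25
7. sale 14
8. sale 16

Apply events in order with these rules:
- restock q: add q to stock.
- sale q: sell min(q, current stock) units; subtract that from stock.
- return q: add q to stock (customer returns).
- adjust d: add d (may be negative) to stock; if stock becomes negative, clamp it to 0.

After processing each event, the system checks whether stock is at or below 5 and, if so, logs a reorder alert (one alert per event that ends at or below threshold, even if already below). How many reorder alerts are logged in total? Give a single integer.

Answer: 0

Derivation:
Processing events:
Start: stock = 36
  Event 1 (adjust +4): 36 + 4 = 40
  Event 2 (sale 5): sell min(5,40)=5. stock: 40 - 5 = 35. total_sold = 5
  Event 3 (restock 11): 35 + 11 = 46
  Event 4 (restock 16): 46 + 16 = 62
  Event 5 (sale 6): sell min(6,62)=6. stock: 62 - 6 = 56. total_sold = 11
  Event 6 (restock 25): 56 + 25 = 81
  Event 7 (sale 14): sell min(14,81)=14. stock: 81 - 14 = 67. total_sold = 25
  Event 8 (sale 16): sell min(16,67)=16. stock: 67 - 16 = 51. total_sold = 41
Final: stock = 51, total_sold = 41

Checking against threshold 5:
  After event 1: stock=40 > 5
  After event 2: stock=35 > 5
  After event 3: stock=46 > 5
  After event 4: stock=62 > 5
  After event 5: stock=56 > 5
  After event 6: stock=81 > 5
  After event 7: stock=67 > 5
  After event 8: stock=51 > 5
Alert events: []. Count = 0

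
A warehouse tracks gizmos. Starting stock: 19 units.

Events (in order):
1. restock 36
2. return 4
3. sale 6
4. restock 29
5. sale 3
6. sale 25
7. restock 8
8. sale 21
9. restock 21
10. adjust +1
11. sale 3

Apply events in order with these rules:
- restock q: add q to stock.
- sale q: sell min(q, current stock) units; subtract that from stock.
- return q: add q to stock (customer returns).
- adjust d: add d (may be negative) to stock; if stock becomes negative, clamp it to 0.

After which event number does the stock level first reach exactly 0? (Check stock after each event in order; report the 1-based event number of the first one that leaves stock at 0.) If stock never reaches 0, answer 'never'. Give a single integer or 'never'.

Processing events:
Start: stock = 19
  Event 1 (restock 36): 19 + 36 = 55
  Event 2 (return 4): 55 + 4 = 59
  Event 3 (sale 6): sell min(6,59)=6. stock: 59 - 6 = 53. total_sold = 6
  Event 4 (restock 29): 53 + 29 = 82
  Event 5 (sale 3): sell min(3,82)=3. stock: 82 - 3 = 79. total_sold = 9
  Event 6 (sale 25): sell min(25,79)=25. stock: 79 - 25 = 54. total_sold = 34
  Event 7 (restock 8): 54 + 8 = 62
  Event 8 (sale 21): sell min(21,62)=21. stock: 62 - 21 = 41. total_sold = 55
  Event 9 (restock 21): 41 + 21 = 62
  Event 10 (adjust +1): 62 + 1 = 63
  Event 11 (sale 3): sell min(3,63)=3. stock: 63 - 3 = 60. total_sold = 58
Final: stock = 60, total_sold = 58

Stock never reaches 0.

Answer: never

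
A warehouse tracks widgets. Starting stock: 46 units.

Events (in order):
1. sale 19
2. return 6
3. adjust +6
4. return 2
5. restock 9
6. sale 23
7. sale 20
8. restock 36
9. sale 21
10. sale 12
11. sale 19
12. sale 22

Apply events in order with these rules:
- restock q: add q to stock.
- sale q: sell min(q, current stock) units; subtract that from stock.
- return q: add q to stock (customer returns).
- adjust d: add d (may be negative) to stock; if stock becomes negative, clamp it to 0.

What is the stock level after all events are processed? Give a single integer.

Processing events:
Start: stock = 46
  Event 1 (sale 19): sell min(19,46)=19. stock: 46 - 19 = 27. total_sold = 19
  Event 2 (return 6): 27 + 6 = 33
  Event 3 (adjust +6): 33 + 6 = 39
  Event 4 (return 2): 39 + 2 = 41
  Event 5 (restock 9): 41 + 9 = 50
  Event 6 (sale 23): sell min(23,50)=23. stock: 50 - 23 = 27. total_sold = 42
  Event 7 (sale 20): sell min(20,27)=20. stock: 27 - 20 = 7. total_sold = 62
  Event 8 (restock 36): 7 + 36 = 43
  Event 9 (sale 21): sell min(21,43)=21. stock: 43 - 21 = 22. total_sold = 83
  Event 10 (sale 12): sell min(12,22)=12. stock: 22 - 12 = 10. total_sold = 95
  Event 11 (sale 19): sell min(19,10)=10. stock: 10 - 10 = 0. total_sold = 105
  Event 12 (sale 22): sell min(22,0)=0. stock: 0 - 0 = 0. total_sold = 105
Final: stock = 0, total_sold = 105

Answer: 0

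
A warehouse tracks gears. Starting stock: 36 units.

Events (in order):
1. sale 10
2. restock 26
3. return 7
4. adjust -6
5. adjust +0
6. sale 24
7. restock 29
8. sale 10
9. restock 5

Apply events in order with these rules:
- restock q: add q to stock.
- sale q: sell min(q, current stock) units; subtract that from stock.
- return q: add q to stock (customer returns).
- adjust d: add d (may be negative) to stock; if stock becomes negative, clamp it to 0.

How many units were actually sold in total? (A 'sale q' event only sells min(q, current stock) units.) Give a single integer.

Answer: 44

Derivation:
Processing events:
Start: stock = 36
  Event 1 (sale 10): sell min(10,36)=10. stock: 36 - 10 = 26. total_sold = 10
  Event 2 (restock 26): 26 + 26 = 52
  Event 3 (return 7): 52 + 7 = 59
  Event 4 (adjust -6): 59 + -6 = 53
  Event 5 (adjust +0): 53 + 0 = 53
  Event 6 (sale 24): sell min(24,53)=24. stock: 53 - 24 = 29. total_sold = 34
  Event 7 (restock 29): 29 + 29 = 58
  Event 8 (sale 10): sell min(10,58)=10. stock: 58 - 10 = 48. total_sold = 44
  Event 9 (restock 5): 48 + 5 = 53
Final: stock = 53, total_sold = 44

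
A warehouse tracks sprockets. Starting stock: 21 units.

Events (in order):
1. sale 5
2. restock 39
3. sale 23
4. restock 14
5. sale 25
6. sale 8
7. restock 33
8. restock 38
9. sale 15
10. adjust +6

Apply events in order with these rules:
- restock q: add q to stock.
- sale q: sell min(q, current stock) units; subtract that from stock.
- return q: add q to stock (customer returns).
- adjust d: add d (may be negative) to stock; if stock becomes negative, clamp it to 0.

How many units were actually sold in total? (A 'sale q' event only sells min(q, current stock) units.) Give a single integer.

Answer: 76

Derivation:
Processing events:
Start: stock = 21
  Event 1 (sale 5): sell min(5,21)=5. stock: 21 - 5 = 16. total_sold = 5
  Event 2 (restock 39): 16 + 39 = 55
  Event 3 (sale 23): sell min(23,55)=23. stock: 55 - 23 = 32. total_sold = 28
  Event 4 (restock 14): 32 + 14 = 46
  Event 5 (sale 25): sell min(25,46)=25. stock: 46 - 25 = 21. total_sold = 53
  Event 6 (sale 8): sell min(8,21)=8. stock: 21 - 8 = 13. total_sold = 61
  Event 7 (restock 33): 13 + 33 = 46
  Event 8 (restock 38): 46 + 38 = 84
  Event 9 (sale 15): sell min(15,84)=15. stock: 84 - 15 = 69. total_sold = 76
  Event 10 (adjust +6): 69 + 6 = 75
Final: stock = 75, total_sold = 76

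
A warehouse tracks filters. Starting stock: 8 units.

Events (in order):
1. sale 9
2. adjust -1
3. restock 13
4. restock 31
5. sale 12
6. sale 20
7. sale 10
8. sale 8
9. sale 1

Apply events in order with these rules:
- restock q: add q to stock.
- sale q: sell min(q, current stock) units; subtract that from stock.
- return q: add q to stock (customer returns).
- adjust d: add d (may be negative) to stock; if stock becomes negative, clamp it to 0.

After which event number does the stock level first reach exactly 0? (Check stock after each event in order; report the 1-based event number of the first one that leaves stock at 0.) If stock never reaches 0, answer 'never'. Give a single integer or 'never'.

Processing events:
Start: stock = 8
  Event 1 (sale 9): sell min(9,8)=8. stock: 8 - 8 = 0. total_sold = 8
  Event 2 (adjust -1): 0 + -1 = 0 (clamped to 0)
  Event 3 (restock 13): 0 + 13 = 13
  Event 4 (restock 31): 13 + 31 = 44
  Event 5 (sale 12): sell min(12,44)=12. stock: 44 - 12 = 32. total_sold = 20
  Event 6 (sale 20): sell min(20,32)=20. stock: 32 - 20 = 12. total_sold = 40
  Event 7 (sale 10): sell min(10,12)=10. stock: 12 - 10 = 2. total_sold = 50
  Event 8 (sale 8): sell min(8,2)=2. stock: 2 - 2 = 0. total_sold = 52
  Event 9 (sale 1): sell min(1,0)=0. stock: 0 - 0 = 0. total_sold = 52
Final: stock = 0, total_sold = 52

First zero at event 1.

Answer: 1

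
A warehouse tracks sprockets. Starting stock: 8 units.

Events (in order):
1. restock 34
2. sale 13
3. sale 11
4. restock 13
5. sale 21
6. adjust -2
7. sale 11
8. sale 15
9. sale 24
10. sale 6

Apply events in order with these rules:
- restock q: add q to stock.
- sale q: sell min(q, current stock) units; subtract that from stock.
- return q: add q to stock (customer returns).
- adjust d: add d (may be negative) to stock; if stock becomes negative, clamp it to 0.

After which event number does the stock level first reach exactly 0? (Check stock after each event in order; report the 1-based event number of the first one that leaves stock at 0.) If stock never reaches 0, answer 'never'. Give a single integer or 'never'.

Answer: 7

Derivation:
Processing events:
Start: stock = 8
  Event 1 (restock 34): 8 + 34 = 42
  Event 2 (sale 13): sell min(13,42)=13. stock: 42 - 13 = 29. total_sold = 13
  Event 3 (sale 11): sell min(11,29)=11. stock: 29 - 11 = 18. total_sold = 24
  Event 4 (restock 13): 18 + 13 = 31
  Event 5 (sale 21): sell min(21,31)=21. stock: 31 - 21 = 10. total_sold = 45
  Event 6 (adjust -2): 10 + -2 = 8
  Event 7 (sale 11): sell min(11,8)=8. stock: 8 - 8 = 0. total_sold = 53
  Event 8 (sale 15): sell min(15,0)=0. stock: 0 - 0 = 0. total_sold = 53
  Event 9 (sale 24): sell min(24,0)=0. stock: 0 - 0 = 0. total_sold = 53
  Event 10 (sale 6): sell min(6,0)=0. stock: 0 - 0 = 0. total_sold = 53
Final: stock = 0, total_sold = 53

First zero at event 7.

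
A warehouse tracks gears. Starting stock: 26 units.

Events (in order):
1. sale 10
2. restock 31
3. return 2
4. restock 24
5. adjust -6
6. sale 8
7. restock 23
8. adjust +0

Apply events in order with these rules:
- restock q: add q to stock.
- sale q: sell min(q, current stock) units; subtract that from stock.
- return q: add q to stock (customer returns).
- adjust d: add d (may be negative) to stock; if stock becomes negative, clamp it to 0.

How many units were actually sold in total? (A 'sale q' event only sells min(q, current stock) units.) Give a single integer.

Processing events:
Start: stock = 26
  Event 1 (sale 10): sell min(10,26)=10. stock: 26 - 10 = 16. total_sold = 10
  Event 2 (restock 31): 16 + 31 = 47
  Event 3 (return 2): 47 + 2 = 49
  Event 4 (restock 24): 49 + 24 = 73
  Event 5 (adjust -6): 73 + -6 = 67
  Event 6 (sale 8): sell min(8,67)=8. stock: 67 - 8 = 59. total_sold = 18
  Event 7 (restock 23): 59 + 23 = 82
  Event 8 (adjust +0): 82 + 0 = 82
Final: stock = 82, total_sold = 18

Answer: 18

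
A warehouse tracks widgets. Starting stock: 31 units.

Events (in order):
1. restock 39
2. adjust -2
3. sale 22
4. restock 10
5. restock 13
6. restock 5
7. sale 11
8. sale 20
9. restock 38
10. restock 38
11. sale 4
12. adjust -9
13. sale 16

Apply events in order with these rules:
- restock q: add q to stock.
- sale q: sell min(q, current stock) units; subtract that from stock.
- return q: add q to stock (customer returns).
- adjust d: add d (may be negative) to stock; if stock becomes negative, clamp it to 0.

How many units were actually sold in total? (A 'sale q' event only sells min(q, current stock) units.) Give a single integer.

Processing events:
Start: stock = 31
  Event 1 (restock 39): 31 + 39 = 70
  Event 2 (adjust -2): 70 + -2 = 68
  Event 3 (sale 22): sell min(22,68)=22. stock: 68 - 22 = 46. total_sold = 22
  Event 4 (restock 10): 46 + 10 = 56
  Event 5 (restock 13): 56 + 13 = 69
  Event 6 (restock 5): 69 + 5 = 74
  Event 7 (sale 11): sell min(11,74)=11. stock: 74 - 11 = 63. total_sold = 33
  Event 8 (sale 20): sell min(20,63)=20. stock: 63 - 20 = 43. total_sold = 53
  Event 9 (restock 38): 43 + 38 = 81
  Event 10 (restock 38): 81 + 38 = 119
  Event 11 (sale 4): sell min(4,119)=4. stock: 119 - 4 = 115. total_sold = 57
  Event 12 (adjust -9): 115 + -9 = 106
  Event 13 (sale 16): sell min(16,106)=16. stock: 106 - 16 = 90. total_sold = 73
Final: stock = 90, total_sold = 73

Answer: 73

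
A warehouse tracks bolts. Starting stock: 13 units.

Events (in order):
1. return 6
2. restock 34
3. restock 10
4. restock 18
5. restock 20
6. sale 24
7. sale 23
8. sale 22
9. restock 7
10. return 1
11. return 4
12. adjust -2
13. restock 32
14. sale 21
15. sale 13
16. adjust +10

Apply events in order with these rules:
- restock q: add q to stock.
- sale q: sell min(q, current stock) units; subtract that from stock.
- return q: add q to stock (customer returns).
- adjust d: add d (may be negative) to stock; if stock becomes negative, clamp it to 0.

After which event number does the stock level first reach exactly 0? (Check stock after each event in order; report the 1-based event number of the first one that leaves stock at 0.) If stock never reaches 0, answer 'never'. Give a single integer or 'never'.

Processing events:
Start: stock = 13
  Event 1 (return 6): 13 + 6 = 19
  Event 2 (restock 34): 19 + 34 = 53
  Event 3 (restock 10): 53 + 10 = 63
  Event 4 (restock 18): 63 + 18 = 81
  Event 5 (restock 20): 81 + 20 = 101
  Event 6 (sale 24): sell min(24,101)=24. stock: 101 - 24 = 77. total_sold = 24
  Event 7 (sale 23): sell min(23,77)=23. stock: 77 - 23 = 54. total_sold = 47
  Event 8 (sale 22): sell min(22,54)=22. stock: 54 - 22 = 32. total_sold = 69
  Event 9 (restock 7): 32 + 7 = 39
  Event 10 (return 1): 39 + 1 = 40
  Event 11 (return 4): 40 + 4 = 44
  Event 12 (adjust -2): 44 + -2 = 42
  Event 13 (restock 32): 42 + 32 = 74
  Event 14 (sale 21): sell min(21,74)=21. stock: 74 - 21 = 53. total_sold = 90
  Event 15 (sale 13): sell min(13,53)=13. stock: 53 - 13 = 40. total_sold = 103
  Event 16 (adjust +10): 40 + 10 = 50
Final: stock = 50, total_sold = 103

Stock never reaches 0.

Answer: never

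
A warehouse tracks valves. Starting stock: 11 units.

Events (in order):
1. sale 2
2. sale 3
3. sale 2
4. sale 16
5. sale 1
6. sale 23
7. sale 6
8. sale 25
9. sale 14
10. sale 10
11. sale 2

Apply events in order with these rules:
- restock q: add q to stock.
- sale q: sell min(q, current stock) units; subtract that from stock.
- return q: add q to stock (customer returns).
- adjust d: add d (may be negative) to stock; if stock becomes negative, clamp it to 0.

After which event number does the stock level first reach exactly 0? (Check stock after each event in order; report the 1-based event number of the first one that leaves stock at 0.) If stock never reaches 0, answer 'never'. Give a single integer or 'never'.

Answer: 4

Derivation:
Processing events:
Start: stock = 11
  Event 1 (sale 2): sell min(2,11)=2. stock: 11 - 2 = 9. total_sold = 2
  Event 2 (sale 3): sell min(3,9)=3. stock: 9 - 3 = 6. total_sold = 5
  Event 3 (sale 2): sell min(2,6)=2. stock: 6 - 2 = 4. total_sold = 7
  Event 4 (sale 16): sell min(16,4)=4. stock: 4 - 4 = 0. total_sold = 11
  Event 5 (sale 1): sell min(1,0)=0. stock: 0 - 0 = 0. total_sold = 11
  Event 6 (sale 23): sell min(23,0)=0. stock: 0 - 0 = 0. total_sold = 11
  Event 7 (sale 6): sell min(6,0)=0. stock: 0 - 0 = 0. total_sold = 11
  Event 8 (sale 25): sell min(25,0)=0. stock: 0 - 0 = 0. total_sold = 11
  Event 9 (sale 14): sell min(14,0)=0. stock: 0 - 0 = 0. total_sold = 11
  Event 10 (sale 10): sell min(10,0)=0. stock: 0 - 0 = 0. total_sold = 11
  Event 11 (sale 2): sell min(2,0)=0. stock: 0 - 0 = 0. total_sold = 11
Final: stock = 0, total_sold = 11

First zero at event 4.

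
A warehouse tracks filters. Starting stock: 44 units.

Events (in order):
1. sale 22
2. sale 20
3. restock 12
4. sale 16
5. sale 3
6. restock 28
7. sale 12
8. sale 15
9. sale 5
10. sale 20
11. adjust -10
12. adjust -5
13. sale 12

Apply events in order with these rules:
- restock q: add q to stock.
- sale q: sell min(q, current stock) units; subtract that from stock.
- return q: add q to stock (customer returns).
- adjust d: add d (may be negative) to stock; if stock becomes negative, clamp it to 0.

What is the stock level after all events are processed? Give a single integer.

Answer: 0

Derivation:
Processing events:
Start: stock = 44
  Event 1 (sale 22): sell min(22,44)=22. stock: 44 - 22 = 22. total_sold = 22
  Event 2 (sale 20): sell min(20,22)=20. stock: 22 - 20 = 2. total_sold = 42
  Event 3 (restock 12): 2 + 12 = 14
  Event 4 (sale 16): sell min(16,14)=14. stock: 14 - 14 = 0. total_sold = 56
  Event 5 (sale 3): sell min(3,0)=0. stock: 0 - 0 = 0. total_sold = 56
  Event 6 (restock 28): 0 + 28 = 28
  Event 7 (sale 12): sell min(12,28)=12. stock: 28 - 12 = 16. total_sold = 68
  Event 8 (sale 15): sell min(15,16)=15. stock: 16 - 15 = 1. total_sold = 83
  Event 9 (sale 5): sell min(5,1)=1. stock: 1 - 1 = 0. total_sold = 84
  Event 10 (sale 20): sell min(20,0)=0. stock: 0 - 0 = 0. total_sold = 84
  Event 11 (adjust -10): 0 + -10 = 0 (clamped to 0)
  Event 12 (adjust -5): 0 + -5 = 0 (clamped to 0)
  Event 13 (sale 12): sell min(12,0)=0. stock: 0 - 0 = 0. total_sold = 84
Final: stock = 0, total_sold = 84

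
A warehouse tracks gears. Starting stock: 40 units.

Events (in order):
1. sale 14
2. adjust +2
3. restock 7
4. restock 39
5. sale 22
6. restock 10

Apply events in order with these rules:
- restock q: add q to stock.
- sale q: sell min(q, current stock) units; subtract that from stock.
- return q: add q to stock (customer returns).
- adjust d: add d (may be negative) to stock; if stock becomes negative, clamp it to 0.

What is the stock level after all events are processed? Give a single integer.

Answer: 62

Derivation:
Processing events:
Start: stock = 40
  Event 1 (sale 14): sell min(14,40)=14. stock: 40 - 14 = 26. total_sold = 14
  Event 2 (adjust +2): 26 + 2 = 28
  Event 3 (restock 7): 28 + 7 = 35
  Event 4 (restock 39): 35 + 39 = 74
  Event 5 (sale 22): sell min(22,74)=22. stock: 74 - 22 = 52. total_sold = 36
  Event 6 (restock 10): 52 + 10 = 62
Final: stock = 62, total_sold = 36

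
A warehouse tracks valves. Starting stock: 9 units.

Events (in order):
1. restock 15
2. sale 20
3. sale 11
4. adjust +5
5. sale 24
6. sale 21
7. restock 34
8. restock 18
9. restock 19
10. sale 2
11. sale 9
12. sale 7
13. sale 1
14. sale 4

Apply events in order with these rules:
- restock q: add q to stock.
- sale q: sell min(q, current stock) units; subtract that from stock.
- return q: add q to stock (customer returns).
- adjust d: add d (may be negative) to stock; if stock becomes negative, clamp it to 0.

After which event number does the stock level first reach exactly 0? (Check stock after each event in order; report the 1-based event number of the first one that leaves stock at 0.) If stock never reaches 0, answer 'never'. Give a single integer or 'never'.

Processing events:
Start: stock = 9
  Event 1 (restock 15): 9 + 15 = 24
  Event 2 (sale 20): sell min(20,24)=20. stock: 24 - 20 = 4. total_sold = 20
  Event 3 (sale 11): sell min(11,4)=4. stock: 4 - 4 = 0. total_sold = 24
  Event 4 (adjust +5): 0 + 5 = 5
  Event 5 (sale 24): sell min(24,5)=5. stock: 5 - 5 = 0. total_sold = 29
  Event 6 (sale 21): sell min(21,0)=0. stock: 0 - 0 = 0. total_sold = 29
  Event 7 (restock 34): 0 + 34 = 34
  Event 8 (restock 18): 34 + 18 = 52
  Event 9 (restock 19): 52 + 19 = 71
  Event 10 (sale 2): sell min(2,71)=2. stock: 71 - 2 = 69. total_sold = 31
  Event 11 (sale 9): sell min(9,69)=9. stock: 69 - 9 = 60. total_sold = 40
  Event 12 (sale 7): sell min(7,60)=7. stock: 60 - 7 = 53. total_sold = 47
  Event 13 (sale 1): sell min(1,53)=1. stock: 53 - 1 = 52. total_sold = 48
  Event 14 (sale 4): sell min(4,52)=4. stock: 52 - 4 = 48. total_sold = 52
Final: stock = 48, total_sold = 52

First zero at event 3.

Answer: 3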